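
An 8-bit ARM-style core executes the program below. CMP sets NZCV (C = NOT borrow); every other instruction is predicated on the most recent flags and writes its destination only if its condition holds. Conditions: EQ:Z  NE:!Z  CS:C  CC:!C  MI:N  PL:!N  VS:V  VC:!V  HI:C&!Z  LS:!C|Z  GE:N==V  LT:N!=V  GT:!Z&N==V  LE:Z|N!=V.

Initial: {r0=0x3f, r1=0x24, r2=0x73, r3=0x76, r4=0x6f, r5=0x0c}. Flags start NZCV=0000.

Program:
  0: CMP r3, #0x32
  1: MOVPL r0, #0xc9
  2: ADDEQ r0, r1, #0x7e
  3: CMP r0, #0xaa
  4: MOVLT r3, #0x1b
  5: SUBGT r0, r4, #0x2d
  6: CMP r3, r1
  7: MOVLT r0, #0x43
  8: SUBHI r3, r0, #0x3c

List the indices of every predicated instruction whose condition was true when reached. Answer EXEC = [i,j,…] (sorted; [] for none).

EXEC = [1,5,8]

0: ✓ CMP  NZCV=0010
1: ✓ MOVPL  r0←0xc9
2: · ADDEQ
3: ✓ CMP  NZCV=0010
4: · MOVLT
5: ✓ SUBGT  r0←0x42
6: ✓ CMP  NZCV=0010
7: · MOVLT
8: ✓ SUBHI  r3←0x06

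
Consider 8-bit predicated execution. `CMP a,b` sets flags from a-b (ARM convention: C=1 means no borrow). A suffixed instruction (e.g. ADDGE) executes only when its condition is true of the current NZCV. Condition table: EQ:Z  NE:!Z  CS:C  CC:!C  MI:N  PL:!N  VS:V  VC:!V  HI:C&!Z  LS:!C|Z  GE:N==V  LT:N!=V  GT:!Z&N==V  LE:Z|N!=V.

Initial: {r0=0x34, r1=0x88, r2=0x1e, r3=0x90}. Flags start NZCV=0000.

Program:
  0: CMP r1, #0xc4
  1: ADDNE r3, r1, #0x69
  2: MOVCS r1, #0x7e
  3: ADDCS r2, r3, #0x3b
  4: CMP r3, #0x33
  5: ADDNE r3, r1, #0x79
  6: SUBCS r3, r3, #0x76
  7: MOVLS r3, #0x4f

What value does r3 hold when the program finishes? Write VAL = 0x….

[0] flags=1000 → (cmp)
[1] flags=1000 NE?T → r3=0xf1
[2] flags=1000 CS?F → skip
[3] flags=1000 CS?F → skip
[4] flags=1010 → (cmp)
[5] flags=1010 NE?T → r3=0x01
[6] flags=1010 CS?T → r3=0x8b
[7] flags=1010 LS?F → skip

VAL = 0x8b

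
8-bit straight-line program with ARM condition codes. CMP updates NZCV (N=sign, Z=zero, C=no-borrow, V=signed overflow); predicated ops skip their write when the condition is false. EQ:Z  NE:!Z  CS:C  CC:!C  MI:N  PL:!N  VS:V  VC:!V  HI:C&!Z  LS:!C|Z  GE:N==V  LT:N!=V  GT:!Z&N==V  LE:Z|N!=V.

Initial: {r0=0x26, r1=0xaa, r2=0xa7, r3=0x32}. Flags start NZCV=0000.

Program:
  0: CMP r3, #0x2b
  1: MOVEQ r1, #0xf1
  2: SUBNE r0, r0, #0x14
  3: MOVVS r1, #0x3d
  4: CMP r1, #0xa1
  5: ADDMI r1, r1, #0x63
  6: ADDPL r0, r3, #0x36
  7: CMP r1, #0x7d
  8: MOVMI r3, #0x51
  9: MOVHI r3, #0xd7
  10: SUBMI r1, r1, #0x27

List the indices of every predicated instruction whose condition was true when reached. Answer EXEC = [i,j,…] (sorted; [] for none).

EXEC = [2,6,9]

[0] flags=0010 → (cmp)
[1] flags=0010 EQ?F → skip
[2] flags=0010 NE?T → r0=0x12
[3] flags=0010 VS?F → skip
[4] flags=0010 → (cmp)
[5] flags=0010 MI?F → skip
[6] flags=0010 PL?T → r0=0x68
[7] flags=0011 → (cmp)
[8] flags=0011 MI?F → skip
[9] flags=0011 HI?T → r3=0xd7
[10] flags=0011 MI?F → skip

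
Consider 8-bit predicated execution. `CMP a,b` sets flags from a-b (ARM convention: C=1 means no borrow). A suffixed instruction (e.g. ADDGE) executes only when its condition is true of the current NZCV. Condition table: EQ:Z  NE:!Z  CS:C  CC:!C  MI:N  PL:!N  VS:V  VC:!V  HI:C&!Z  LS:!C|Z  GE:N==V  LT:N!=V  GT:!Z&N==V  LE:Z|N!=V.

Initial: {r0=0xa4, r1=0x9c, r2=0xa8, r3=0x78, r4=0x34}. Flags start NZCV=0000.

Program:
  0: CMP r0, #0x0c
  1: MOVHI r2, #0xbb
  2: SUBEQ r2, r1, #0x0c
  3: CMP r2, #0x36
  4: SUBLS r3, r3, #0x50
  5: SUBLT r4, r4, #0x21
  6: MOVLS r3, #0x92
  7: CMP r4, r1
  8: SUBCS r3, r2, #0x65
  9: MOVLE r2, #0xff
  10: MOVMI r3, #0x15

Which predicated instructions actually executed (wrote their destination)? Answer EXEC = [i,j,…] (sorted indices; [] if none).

EXEC = [1,5]

0: ✓ CMP  NZCV=1010
1: ✓ MOVHI  r2←0xbb
2: · SUBEQ
3: ✓ CMP  NZCV=1010
4: · SUBLS
5: ✓ SUBLT  r4←0x13
6: · MOVLS
7: ✓ CMP  NZCV=0000
8: · SUBCS
9: · MOVLE
10: · MOVMI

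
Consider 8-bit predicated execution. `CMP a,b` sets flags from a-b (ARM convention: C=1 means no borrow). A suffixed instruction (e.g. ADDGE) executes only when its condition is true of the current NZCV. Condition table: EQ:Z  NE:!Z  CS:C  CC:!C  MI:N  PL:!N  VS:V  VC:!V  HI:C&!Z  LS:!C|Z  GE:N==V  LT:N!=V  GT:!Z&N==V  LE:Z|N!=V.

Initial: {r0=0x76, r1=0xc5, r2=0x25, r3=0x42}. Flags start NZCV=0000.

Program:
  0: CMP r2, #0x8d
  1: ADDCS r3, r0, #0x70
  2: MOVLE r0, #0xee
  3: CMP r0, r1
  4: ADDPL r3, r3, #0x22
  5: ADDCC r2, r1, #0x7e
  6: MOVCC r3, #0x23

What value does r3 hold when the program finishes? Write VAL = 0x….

VAL = 0x23

0: ✓ CMP  NZCV=1001
1: · ADDCS
2: · MOVLE
3: ✓ CMP  NZCV=1001
4: · ADDPL
5: ✓ ADDCC  r2←0x43
6: ✓ MOVCC  r3←0x23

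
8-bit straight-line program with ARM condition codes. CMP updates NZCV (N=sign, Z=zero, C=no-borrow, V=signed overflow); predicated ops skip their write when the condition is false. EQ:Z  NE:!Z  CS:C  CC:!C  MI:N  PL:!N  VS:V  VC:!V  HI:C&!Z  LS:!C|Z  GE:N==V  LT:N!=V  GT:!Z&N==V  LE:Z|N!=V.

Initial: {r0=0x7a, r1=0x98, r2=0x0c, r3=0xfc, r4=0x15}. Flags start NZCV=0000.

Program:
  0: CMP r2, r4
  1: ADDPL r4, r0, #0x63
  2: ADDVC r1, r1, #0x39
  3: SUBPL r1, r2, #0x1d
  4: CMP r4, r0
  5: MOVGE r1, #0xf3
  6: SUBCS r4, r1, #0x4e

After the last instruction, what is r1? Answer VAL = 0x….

VAL = 0xd1

0: ✓ CMP  NZCV=1000
1: · ADDPL
2: ✓ ADDVC  r1←0xd1
3: · SUBPL
4: ✓ CMP  NZCV=1000
5: · MOVGE
6: · SUBCS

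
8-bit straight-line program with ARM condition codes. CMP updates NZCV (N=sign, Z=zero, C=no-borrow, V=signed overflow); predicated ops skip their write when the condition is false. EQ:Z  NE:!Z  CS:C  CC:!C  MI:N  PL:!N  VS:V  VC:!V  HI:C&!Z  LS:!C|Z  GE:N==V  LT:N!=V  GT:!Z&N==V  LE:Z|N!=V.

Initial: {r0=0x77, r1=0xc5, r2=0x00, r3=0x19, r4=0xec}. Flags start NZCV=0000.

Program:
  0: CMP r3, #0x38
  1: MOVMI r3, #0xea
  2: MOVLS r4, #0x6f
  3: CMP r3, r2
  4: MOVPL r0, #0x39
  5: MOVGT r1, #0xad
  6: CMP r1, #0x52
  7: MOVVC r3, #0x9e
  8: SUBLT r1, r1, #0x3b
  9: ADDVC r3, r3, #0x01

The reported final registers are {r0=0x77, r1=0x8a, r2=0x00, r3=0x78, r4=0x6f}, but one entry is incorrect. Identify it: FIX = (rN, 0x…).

0: ✓ CMP  NZCV=1000
1: ✓ MOVMI  r3←0xea
2: ✓ MOVLS  r4←0x6f
3: ✓ CMP  NZCV=1010
4: · MOVPL
5: · MOVGT
6: ✓ CMP  NZCV=0011
7: · MOVVC
8: ✓ SUBLT  r1←0x8a
9: · ADDVC

FIX = (r3, 0xea)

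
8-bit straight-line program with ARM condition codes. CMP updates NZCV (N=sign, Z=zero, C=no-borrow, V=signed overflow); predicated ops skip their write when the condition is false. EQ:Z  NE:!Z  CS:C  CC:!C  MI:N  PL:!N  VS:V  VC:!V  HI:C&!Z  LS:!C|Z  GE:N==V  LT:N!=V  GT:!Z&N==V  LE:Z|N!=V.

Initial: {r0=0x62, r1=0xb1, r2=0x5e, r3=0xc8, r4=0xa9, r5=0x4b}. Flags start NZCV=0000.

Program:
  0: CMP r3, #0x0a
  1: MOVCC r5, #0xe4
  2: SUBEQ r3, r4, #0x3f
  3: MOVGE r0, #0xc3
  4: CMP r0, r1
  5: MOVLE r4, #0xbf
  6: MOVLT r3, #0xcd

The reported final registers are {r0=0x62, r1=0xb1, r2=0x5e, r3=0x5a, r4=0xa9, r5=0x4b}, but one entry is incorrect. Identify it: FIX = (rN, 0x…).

0: ✓ CMP  NZCV=1010
1: · MOVCC
2: · SUBEQ
3: · MOVGE
4: ✓ CMP  NZCV=1001
5: · MOVLE
6: · MOVLT

FIX = (r3, 0xc8)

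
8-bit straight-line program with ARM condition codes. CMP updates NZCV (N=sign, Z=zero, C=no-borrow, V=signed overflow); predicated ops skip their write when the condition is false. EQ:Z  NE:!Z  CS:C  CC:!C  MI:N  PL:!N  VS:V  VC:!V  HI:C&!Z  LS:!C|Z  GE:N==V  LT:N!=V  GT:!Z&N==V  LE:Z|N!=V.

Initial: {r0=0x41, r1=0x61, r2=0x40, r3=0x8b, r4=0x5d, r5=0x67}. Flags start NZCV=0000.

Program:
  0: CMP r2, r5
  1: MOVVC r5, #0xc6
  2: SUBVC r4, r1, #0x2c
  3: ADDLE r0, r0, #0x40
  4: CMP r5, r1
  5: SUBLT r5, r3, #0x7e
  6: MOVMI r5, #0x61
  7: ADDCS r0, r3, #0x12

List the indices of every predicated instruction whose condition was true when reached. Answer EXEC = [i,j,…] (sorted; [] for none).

[0] flags=1000 → (cmp)
[1] flags=1000 VC?T → r5=0xc6
[2] flags=1000 VC?T → r4=0x35
[3] flags=1000 LE?T → r0=0x81
[4] flags=0011 → (cmp)
[5] flags=0011 LT?T → r5=0x0d
[6] flags=0011 MI?F → skip
[7] flags=0011 CS?T → r0=0x9d

EXEC = [1,2,3,5,7]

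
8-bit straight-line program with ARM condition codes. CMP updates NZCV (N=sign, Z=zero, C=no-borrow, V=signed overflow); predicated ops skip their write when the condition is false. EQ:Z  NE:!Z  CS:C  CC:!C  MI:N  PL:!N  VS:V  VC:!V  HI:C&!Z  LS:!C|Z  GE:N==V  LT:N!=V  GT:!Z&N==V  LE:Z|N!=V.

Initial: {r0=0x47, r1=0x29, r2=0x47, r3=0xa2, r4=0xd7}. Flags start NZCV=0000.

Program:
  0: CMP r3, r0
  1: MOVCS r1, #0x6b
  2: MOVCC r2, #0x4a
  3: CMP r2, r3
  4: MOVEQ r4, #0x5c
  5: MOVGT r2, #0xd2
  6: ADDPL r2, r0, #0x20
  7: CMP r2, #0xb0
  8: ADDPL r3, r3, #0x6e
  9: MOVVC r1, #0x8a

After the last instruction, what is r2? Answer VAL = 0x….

0: ✓ CMP  NZCV=0011
1: ✓ MOVCS  r1←0x6b
2: · MOVCC
3: ✓ CMP  NZCV=1001
4: · MOVEQ
5: ✓ MOVGT  r2←0xd2
6: · ADDPL
7: ✓ CMP  NZCV=0010
8: ✓ ADDPL  r3←0x10
9: ✓ MOVVC  r1←0x8a

VAL = 0xd2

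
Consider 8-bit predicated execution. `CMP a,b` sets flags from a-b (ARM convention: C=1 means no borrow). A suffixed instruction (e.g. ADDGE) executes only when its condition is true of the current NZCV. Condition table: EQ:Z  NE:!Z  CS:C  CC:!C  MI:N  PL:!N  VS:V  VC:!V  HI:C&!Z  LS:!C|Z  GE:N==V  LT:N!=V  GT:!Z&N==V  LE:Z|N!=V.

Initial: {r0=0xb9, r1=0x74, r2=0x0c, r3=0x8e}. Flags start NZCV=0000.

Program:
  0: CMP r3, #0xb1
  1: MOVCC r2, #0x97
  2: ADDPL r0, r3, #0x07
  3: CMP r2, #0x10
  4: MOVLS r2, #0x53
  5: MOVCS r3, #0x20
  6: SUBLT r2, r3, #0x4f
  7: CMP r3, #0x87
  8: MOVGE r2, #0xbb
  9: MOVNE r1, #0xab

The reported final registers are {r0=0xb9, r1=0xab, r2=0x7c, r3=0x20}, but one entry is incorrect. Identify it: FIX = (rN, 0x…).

0: ✓ CMP  NZCV=1000
1: ✓ MOVCC  r2←0x97
2: · ADDPL
3: ✓ CMP  NZCV=1010
4: · MOVLS
5: ✓ MOVCS  r3←0x20
6: ✓ SUBLT  r2←0xd1
7: ✓ CMP  NZCV=1001
8: ✓ MOVGE  r2←0xbb
9: ✓ MOVNE  r1←0xab

FIX = (r2, 0xbb)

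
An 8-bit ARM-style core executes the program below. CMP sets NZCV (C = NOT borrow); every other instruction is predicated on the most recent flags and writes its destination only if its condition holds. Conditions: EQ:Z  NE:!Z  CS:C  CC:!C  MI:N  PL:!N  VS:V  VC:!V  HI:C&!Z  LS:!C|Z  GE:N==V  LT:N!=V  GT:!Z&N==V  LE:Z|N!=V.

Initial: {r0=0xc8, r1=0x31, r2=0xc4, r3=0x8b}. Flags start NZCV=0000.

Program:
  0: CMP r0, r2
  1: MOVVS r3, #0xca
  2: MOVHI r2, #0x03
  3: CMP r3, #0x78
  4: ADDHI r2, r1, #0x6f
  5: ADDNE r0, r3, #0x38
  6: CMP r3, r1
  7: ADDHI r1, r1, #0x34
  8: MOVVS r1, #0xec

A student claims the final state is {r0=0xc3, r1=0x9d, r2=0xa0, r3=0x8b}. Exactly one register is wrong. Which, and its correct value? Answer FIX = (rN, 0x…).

FIX = (r1, 0xec)

[0] flags=0010 → (cmp)
[1] flags=0010 VS?F → skip
[2] flags=0010 HI?T → r2=0x03
[3] flags=0011 → (cmp)
[4] flags=0011 HI?T → r2=0xa0
[5] flags=0011 NE?T → r0=0xc3
[6] flags=0011 → (cmp)
[7] flags=0011 HI?T → r1=0x65
[8] flags=0011 VS?T → r1=0xec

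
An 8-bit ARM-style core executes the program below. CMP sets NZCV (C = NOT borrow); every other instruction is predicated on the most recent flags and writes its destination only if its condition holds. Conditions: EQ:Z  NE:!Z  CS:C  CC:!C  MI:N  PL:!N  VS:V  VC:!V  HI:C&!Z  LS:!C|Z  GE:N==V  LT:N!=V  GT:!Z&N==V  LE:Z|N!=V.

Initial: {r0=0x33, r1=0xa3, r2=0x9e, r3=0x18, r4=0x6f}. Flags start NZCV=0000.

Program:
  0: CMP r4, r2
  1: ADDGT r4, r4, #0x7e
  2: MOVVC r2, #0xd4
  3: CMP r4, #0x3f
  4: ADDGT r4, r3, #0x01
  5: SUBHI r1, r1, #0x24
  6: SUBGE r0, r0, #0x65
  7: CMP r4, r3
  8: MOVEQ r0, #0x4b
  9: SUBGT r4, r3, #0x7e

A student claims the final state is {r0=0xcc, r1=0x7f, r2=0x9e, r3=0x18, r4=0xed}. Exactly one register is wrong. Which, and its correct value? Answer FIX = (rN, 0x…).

FIX = (r0, 0x33)

[0] flags=1001 → (cmp)
[1] flags=1001 GT?T → r4=0xed
[2] flags=1001 VC?F → skip
[3] flags=1010 → (cmp)
[4] flags=1010 GT?F → skip
[5] flags=1010 HI?T → r1=0x7f
[6] flags=1010 GE?F → skip
[7] flags=1010 → (cmp)
[8] flags=1010 EQ?F → skip
[9] flags=1010 GT?F → skip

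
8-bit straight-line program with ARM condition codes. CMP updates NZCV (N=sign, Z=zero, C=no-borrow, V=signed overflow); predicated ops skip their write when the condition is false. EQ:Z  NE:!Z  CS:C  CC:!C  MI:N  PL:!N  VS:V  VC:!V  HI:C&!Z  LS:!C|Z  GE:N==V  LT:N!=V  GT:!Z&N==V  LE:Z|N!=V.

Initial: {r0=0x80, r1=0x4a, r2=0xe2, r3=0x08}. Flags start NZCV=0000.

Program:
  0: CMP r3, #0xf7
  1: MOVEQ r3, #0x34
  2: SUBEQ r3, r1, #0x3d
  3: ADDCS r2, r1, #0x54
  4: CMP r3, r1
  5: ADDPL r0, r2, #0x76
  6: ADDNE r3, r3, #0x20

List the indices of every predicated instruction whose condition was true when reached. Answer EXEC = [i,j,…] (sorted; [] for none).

0: ✓ CMP  NZCV=0000
1: · MOVEQ
2: · SUBEQ
3: · ADDCS
4: ✓ CMP  NZCV=1000
5: · ADDPL
6: ✓ ADDNE  r3←0x28

EXEC = [6]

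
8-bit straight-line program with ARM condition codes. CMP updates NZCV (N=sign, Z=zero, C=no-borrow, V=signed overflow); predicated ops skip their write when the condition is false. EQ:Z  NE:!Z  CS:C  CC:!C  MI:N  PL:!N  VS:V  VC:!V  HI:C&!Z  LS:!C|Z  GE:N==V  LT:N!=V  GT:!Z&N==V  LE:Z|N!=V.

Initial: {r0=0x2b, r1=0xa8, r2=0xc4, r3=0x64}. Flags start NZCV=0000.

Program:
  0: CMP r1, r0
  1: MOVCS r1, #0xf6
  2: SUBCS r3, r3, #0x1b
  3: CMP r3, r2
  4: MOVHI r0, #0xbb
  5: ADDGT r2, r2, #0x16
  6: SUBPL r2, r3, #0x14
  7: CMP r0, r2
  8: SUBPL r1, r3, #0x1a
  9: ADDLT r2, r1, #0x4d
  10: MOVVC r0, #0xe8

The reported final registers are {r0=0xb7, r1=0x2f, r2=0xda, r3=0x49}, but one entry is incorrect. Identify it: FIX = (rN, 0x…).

FIX = (r0, 0xe8)

[0] flags=0011 → (cmp)
[1] flags=0011 CS?T → r1=0xf6
[2] flags=0011 CS?T → r3=0x49
[3] flags=1001 → (cmp)
[4] flags=1001 HI?F → skip
[5] flags=1001 GT?T → r2=0xda
[6] flags=1001 PL?F → skip
[7] flags=0000 → (cmp)
[8] flags=0000 PL?T → r1=0x2f
[9] flags=0000 LT?F → skip
[10] flags=0000 VC?T → r0=0xe8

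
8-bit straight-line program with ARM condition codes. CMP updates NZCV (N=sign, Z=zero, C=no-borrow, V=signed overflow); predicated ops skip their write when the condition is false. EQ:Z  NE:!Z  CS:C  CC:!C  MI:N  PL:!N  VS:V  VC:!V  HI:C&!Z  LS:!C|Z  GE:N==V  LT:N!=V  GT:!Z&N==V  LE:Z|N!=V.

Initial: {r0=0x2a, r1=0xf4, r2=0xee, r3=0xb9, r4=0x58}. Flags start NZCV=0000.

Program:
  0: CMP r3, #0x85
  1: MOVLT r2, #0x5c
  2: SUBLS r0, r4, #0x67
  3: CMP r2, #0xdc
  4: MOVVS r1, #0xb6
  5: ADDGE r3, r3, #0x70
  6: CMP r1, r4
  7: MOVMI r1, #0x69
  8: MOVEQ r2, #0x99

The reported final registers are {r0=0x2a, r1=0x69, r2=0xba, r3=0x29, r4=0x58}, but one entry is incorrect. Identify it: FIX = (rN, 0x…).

0: ✓ CMP  NZCV=0010
1: · MOVLT
2: · SUBLS
3: ✓ CMP  NZCV=0010
4: · MOVVS
5: ✓ ADDGE  r3←0x29
6: ✓ CMP  NZCV=1010
7: ✓ MOVMI  r1←0x69
8: · MOVEQ

FIX = (r2, 0xee)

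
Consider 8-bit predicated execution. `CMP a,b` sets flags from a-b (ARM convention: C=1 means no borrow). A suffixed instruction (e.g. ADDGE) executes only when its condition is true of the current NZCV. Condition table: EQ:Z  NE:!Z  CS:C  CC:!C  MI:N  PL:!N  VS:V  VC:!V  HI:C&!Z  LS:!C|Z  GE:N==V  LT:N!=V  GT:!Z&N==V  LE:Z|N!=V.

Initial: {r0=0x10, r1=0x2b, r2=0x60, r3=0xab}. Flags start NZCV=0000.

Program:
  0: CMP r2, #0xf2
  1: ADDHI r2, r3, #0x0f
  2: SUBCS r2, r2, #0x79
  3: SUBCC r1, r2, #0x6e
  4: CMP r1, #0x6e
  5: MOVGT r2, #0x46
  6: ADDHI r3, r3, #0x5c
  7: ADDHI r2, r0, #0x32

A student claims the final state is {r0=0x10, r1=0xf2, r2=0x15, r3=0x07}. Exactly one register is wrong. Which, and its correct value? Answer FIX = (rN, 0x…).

FIX = (r2, 0x42)

0: ✓ CMP  NZCV=0000
1: · ADDHI
2: · SUBCS
3: ✓ SUBCC  r1←0xf2
4: ✓ CMP  NZCV=1010
5: · MOVGT
6: ✓ ADDHI  r3←0x07
7: ✓ ADDHI  r2←0x42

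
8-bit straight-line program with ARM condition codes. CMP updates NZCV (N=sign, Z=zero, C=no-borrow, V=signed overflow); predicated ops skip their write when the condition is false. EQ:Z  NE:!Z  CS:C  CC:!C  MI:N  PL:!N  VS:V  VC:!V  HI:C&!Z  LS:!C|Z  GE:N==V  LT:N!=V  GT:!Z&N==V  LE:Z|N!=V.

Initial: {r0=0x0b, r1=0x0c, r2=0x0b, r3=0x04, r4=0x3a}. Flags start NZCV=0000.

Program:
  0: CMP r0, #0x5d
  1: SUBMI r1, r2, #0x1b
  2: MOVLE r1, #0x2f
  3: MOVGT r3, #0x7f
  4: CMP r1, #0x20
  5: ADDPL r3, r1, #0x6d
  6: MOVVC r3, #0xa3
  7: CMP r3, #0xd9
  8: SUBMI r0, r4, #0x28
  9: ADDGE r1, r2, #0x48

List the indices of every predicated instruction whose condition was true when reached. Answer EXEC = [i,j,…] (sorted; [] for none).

EXEC = [1,2,5,6,8]

[0] flags=1000 → (cmp)
[1] flags=1000 MI?T → r1=0xf0
[2] flags=1000 LE?T → r1=0x2f
[3] flags=1000 GT?F → skip
[4] flags=0010 → (cmp)
[5] flags=0010 PL?T → r3=0x9c
[6] flags=0010 VC?T → r3=0xa3
[7] flags=1000 → (cmp)
[8] flags=1000 MI?T → r0=0x12
[9] flags=1000 GE?F → skip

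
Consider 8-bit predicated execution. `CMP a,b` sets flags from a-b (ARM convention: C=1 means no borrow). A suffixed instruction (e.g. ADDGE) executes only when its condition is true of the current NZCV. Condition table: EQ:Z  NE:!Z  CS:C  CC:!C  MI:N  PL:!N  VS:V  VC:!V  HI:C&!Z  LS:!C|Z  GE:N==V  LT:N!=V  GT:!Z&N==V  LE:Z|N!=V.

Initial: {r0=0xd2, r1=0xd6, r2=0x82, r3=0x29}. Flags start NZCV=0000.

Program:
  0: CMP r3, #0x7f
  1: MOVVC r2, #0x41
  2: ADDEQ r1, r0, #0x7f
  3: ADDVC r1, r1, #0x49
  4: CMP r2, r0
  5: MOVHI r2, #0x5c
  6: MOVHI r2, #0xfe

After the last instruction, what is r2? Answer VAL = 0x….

[0] flags=1000 → (cmp)
[1] flags=1000 VC?T → r2=0x41
[2] flags=1000 EQ?F → skip
[3] flags=1000 VC?T → r1=0x1f
[4] flags=0000 → (cmp)
[5] flags=0000 HI?F → skip
[6] flags=0000 HI?F → skip

VAL = 0x41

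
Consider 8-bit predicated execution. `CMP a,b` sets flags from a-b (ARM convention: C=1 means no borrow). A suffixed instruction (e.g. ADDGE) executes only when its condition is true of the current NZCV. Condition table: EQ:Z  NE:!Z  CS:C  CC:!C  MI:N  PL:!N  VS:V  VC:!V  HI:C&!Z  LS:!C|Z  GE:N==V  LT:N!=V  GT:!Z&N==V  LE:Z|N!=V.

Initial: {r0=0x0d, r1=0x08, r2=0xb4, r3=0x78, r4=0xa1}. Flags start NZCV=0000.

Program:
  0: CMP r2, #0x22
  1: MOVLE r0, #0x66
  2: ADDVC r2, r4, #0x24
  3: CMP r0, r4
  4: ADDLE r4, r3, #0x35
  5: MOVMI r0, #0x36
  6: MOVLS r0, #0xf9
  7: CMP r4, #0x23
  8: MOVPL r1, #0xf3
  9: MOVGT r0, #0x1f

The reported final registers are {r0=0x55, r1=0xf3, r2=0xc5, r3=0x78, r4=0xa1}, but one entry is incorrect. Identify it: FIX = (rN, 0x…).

FIX = (r0, 0xf9)

0: ✓ CMP  NZCV=1010
1: ✓ MOVLE  r0←0x66
2: ✓ ADDVC  r2←0xc5
3: ✓ CMP  NZCV=1001
4: · ADDLE
5: ✓ MOVMI  r0←0x36
6: ✓ MOVLS  r0←0xf9
7: ✓ CMP  NZCV=0011
8: ✓ MOVPL  r1←0xf3
9: · MOVGT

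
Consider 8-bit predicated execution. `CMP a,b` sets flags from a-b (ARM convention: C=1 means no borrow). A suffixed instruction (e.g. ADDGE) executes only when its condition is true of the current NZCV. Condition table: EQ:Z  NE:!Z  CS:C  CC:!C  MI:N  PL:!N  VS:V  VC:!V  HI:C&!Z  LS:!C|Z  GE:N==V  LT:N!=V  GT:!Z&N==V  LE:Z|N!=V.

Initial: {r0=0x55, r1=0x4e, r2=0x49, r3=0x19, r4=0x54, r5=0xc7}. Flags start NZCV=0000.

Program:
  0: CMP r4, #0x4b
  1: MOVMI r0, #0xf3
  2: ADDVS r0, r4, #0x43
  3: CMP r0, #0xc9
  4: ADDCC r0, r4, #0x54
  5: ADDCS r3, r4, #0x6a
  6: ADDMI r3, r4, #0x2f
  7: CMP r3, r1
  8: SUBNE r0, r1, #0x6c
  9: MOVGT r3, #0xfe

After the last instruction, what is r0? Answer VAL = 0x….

[0] flags=0010 → (cmp)
[1] flags=0010 MI?F → skip
[2] flags=0010 VS?F → skip
[3] flags=1001 → (cmp)
[4] flags=1001 CC?T → r0=0xa8
[5] flags=1001 CS?F → skip
[6] flags=1001 MI?T → r3=0x83
[7] flags=0011 → (cmp)
[8] flags=0011 NE?T → r0=0xe2
[9] flags=0011 GT?F → skip

VAL = 0xe2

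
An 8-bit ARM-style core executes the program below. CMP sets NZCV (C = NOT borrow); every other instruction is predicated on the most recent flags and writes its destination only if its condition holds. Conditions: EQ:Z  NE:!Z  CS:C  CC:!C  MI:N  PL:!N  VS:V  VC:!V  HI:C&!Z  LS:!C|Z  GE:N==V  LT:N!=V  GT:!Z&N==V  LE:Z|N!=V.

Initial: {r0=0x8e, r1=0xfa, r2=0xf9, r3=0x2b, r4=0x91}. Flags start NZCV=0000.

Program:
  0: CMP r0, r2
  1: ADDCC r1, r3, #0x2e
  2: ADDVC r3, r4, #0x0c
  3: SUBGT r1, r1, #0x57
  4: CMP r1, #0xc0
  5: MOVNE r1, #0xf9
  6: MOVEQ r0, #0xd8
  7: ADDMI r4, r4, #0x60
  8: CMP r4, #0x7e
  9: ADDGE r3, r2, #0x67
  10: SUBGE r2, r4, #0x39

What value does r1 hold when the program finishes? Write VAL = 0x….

VAL = 0xf9

0: ✓ CMP  NZCV=1000
1: ✓ ADDCC  r1←0x59
2: ✓ ADDVC  r3←0x9d
3: · SUBGT
4: ✓ CMP  NZCV=1001
5: ✓ MOVNE  r1←0xf9
6: · MOVEQ
7: ✓ ADDMI  r4←0xf1
8: ✓ CMP  NZCV=0011
9: · ADDGE
10: · SUBGE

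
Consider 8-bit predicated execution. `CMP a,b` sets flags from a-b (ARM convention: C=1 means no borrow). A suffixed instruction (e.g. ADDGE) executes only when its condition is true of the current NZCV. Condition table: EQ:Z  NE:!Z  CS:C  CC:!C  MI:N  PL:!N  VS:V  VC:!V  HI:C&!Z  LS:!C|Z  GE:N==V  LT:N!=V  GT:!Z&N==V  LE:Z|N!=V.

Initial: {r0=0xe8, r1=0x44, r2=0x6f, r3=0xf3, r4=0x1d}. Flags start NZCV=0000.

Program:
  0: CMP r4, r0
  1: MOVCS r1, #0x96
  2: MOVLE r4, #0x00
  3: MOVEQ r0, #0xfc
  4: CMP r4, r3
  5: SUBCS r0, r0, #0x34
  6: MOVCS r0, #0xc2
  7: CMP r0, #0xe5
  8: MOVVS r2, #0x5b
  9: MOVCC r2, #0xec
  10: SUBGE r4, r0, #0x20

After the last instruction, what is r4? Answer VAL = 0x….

VAL = 0xc8

[0] flags=0000 → (cmp)
[1] flags=0000 CS?F → skip
[2] flags=0000 LE?F → skip
[3] flags=0000 EQ?F → skip
[4] flags=0000 → (cmp)
[5] flags=0000 CS?F → skip
[6] flags=0000 CS?F → skip
[7] flags=0010 → (cmp)
[8] flags=0010 VS?F → skip
[9] flags=0010 CC?F → skip
[10] flags=0010 GE?T → r4=0xc8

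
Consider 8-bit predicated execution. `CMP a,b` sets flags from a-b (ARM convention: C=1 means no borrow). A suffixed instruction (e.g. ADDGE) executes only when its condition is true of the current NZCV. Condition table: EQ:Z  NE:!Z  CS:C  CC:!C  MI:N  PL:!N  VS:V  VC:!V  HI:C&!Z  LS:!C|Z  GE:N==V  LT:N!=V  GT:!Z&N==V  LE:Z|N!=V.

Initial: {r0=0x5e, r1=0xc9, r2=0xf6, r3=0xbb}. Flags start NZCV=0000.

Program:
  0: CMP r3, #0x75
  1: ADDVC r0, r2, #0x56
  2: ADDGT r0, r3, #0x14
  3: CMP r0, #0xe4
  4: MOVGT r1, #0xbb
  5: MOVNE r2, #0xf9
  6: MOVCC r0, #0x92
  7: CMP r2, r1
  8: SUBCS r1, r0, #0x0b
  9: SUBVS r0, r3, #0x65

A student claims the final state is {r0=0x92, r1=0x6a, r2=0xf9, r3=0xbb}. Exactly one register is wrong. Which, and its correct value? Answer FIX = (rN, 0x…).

FIX = (r1, 0x87)

[0] flags=0011 → (cmp)
[1] flags=0011 VC?F → skip
[2] flags=0011 GT?F → skip
[3] flags=0000 → (cmp)
[4] flags=0000 GT?T → r1=0xbb
[5] flags=0000 NE?T → r2=0xf9
[6] flags=0000 CC?T → r0=0x92
[7] flags=0010 → (cmp)
[8] flags=0010 CS?T → r1=0x87
[9] flags=0010 VS?F → skip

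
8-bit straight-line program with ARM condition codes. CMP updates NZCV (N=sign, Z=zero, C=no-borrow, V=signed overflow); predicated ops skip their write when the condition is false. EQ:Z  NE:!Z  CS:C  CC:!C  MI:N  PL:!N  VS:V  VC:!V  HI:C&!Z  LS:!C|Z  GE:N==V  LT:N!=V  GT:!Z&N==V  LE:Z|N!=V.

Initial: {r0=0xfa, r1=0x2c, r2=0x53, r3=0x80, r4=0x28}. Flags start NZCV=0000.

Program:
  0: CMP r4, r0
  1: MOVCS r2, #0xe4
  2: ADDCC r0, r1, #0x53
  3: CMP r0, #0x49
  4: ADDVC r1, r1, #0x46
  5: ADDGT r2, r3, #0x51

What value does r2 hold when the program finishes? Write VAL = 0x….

[0] flags=0000 → (cmp)
[1] flags=0000 CS?F → skip
[2] flags=0000 CC?T → r0=0x7f
[3] flags=0010 → (cmp)
[4] flags=0010 VC?T → r1=0x72
[5] flags=0010 GT?T → r2=0xd1

VAL = 0xd1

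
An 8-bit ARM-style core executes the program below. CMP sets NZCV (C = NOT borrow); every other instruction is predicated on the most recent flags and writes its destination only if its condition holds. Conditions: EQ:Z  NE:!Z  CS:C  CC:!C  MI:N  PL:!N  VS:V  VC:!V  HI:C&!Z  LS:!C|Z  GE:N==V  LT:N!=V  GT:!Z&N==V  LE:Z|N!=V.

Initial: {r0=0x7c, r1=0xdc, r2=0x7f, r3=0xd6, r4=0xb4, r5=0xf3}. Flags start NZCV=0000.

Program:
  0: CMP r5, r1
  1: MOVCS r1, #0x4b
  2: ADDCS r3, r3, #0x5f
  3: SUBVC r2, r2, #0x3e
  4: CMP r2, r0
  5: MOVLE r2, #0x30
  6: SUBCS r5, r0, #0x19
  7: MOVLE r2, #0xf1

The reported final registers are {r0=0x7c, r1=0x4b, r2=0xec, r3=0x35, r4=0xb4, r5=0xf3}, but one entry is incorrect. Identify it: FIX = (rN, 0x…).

[0] flags=0010 → (cmp)
[1] flags=0010 CS?T → r1=0x4b
[2] flags=0010 CS?T → r3=0x35
[3] flags=0010 VC?T → r2=0x41
[4] flags=1000 → (cmp)
[5] flags=1000 LE?T → r2=0x30
[6] flags=1000 CS?F → skip
[7] flags=1000 LE?T → r2=0xf1

FIX = (r2, 0xf1)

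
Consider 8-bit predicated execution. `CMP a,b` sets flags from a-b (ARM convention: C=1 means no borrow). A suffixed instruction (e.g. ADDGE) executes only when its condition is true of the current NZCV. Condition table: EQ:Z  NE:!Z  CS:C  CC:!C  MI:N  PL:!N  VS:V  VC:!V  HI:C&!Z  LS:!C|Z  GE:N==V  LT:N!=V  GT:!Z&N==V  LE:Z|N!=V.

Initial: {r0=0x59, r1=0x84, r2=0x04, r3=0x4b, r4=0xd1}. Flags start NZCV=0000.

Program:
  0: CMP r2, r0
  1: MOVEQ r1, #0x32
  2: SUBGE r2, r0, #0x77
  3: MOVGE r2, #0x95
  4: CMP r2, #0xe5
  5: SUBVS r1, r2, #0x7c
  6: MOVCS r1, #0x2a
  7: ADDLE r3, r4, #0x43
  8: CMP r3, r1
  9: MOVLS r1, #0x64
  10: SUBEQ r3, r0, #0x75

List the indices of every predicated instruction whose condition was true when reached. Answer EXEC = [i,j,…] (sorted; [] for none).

[0] flags=1000 → (cmp)
[1] flags=1000 EQ?F → skip
[2] flags=1000 GE?F → skip
[3] flags=1000 GE?F → skip
[4] flags=0000 → (cmp)
[5] flags=0000 VS?F → skip
[6] flags=0000 CS?F → skip
[7] flags=0000 LE?F → skip
[8] flags=1001 → (cmp)
[9] flags=1001 LS?T → r1=0x64
[10] flags=1001 EQ?F → skip

EXEC = [9]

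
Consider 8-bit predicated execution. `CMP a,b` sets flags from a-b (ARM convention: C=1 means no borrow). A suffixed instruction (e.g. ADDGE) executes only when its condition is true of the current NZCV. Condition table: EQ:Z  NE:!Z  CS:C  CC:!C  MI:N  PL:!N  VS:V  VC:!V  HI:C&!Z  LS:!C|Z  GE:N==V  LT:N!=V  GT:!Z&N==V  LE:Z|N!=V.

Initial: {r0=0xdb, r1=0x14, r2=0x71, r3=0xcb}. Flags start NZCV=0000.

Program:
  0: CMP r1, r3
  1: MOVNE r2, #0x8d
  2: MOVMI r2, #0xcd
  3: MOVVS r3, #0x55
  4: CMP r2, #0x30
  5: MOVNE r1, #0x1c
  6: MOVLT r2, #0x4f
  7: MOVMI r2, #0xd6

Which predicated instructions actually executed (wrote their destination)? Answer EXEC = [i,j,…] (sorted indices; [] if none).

EXEC = [1,5,6]

[0] flags=0000 → (cmp)
[1] flags=0000 NE?T → r2=0x8d
[2] flags=0000 MI?F → skip
[3] flags=0000 VS?F → skip
[4] flags=0011 → (cmp)
[5] flags=0011 NE?T → r1=0x1c
[6] flags=0011 LT?T → r2=0x4f
[7] flags=0011 MI?F → skip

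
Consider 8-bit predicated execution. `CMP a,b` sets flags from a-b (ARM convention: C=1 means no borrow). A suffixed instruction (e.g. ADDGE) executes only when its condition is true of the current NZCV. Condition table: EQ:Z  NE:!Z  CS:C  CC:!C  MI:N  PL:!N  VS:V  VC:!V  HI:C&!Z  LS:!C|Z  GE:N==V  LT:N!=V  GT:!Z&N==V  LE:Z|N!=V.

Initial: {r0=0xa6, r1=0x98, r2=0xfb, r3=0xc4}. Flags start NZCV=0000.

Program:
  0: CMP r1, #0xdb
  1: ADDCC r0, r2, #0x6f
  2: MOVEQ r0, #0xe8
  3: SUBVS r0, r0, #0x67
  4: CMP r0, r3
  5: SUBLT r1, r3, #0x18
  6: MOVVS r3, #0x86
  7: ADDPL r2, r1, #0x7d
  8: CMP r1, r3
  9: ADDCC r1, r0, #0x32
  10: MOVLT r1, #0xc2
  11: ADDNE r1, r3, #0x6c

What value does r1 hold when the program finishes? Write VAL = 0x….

VAL = 0xf2

0: ✓ CMP  NZCV=1000
1: ✓ ADDCC  r0←0x6a
2: · MOVEQ
3: · SUBVS
4: ✓ CMP  NZCV=1001
5: · SUBLT
6: ✓ MOVVS  r3←0x86
7: · ADDPL
8: ✓ CMP  NZCV=0010
9: · ADDCC
10: · MOVLT
11: ✓ ADDNE  r1←0xf2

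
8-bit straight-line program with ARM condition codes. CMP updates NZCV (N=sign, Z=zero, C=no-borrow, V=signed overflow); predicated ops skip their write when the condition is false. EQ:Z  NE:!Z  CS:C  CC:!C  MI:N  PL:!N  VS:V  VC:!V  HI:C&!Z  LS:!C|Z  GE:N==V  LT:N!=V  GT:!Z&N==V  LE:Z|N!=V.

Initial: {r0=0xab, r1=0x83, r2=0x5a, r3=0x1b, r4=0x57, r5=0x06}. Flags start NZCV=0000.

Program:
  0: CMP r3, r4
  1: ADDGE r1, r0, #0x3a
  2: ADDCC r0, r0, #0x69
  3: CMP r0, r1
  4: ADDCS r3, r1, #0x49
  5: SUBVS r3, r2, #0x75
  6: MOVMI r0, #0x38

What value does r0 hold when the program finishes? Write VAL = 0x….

[0] flags=1000 → (cmp)
[1] flags=1000 GE?F → skip
[2] flags=1000 CC?T → r0=0x14
[3] flags=1001 → (cmp)
[4] flags=1001 CS?F → skip
[5] flags=1001 VS?T → r3=0xe5
[6] flags=1001 MI?T → r0=0x38

VAL = 0x38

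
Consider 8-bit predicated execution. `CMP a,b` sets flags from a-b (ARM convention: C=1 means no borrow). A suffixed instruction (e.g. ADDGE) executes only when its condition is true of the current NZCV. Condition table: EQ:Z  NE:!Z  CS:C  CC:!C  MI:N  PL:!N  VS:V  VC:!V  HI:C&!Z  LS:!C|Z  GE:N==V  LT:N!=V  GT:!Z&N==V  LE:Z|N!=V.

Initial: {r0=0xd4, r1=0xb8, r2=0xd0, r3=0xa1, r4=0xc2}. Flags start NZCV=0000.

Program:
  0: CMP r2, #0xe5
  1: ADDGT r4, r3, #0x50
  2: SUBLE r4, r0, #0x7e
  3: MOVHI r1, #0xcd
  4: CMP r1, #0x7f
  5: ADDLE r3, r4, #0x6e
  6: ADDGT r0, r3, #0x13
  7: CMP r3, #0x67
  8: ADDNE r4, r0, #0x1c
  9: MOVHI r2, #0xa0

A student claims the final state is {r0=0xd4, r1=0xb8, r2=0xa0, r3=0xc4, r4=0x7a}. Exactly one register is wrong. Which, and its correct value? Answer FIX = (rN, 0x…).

0: ✓ CMP  NZCV=1000
1: · ADDGT
2: ✓ SUBLE  r4←0x56
3: · MOVHI
4: ✓ CMP  NZCV=0011
5: ✓ ADDLE  r3←0xc4
6: · ADDGT
7: ✓ CMP  NZCV=0011
8: ✓ ADDNE  r4←0xf0
9: ✓ MOVHI  r2←0xa0

FIX = (r4, 0xf0)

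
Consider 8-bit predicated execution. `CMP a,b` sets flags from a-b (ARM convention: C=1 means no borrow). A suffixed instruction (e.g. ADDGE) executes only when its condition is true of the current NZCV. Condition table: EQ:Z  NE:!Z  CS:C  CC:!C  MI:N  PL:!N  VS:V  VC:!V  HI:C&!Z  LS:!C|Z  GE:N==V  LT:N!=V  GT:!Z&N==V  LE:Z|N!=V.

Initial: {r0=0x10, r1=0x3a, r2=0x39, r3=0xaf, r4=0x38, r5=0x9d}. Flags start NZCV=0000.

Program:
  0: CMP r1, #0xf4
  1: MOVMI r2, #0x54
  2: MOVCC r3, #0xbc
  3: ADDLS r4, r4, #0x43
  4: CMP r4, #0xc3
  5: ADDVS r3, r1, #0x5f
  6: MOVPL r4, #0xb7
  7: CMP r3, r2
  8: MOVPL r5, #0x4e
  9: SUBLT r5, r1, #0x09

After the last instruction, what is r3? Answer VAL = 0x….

0: ✓ CMP  NZCV=0000
1: · MOVMI
2: ✓ MOVCC  r3←0xbc
3: ✓ ADDLS  r4←0x7b
4: ✓ CMP  NZCV=1001
5: ✓ ADDVS  r3←0x99
6: · MOVPL
7: ✓ CMP  NZCV=0011
8: ✓ MOVPL  r5←0x4e
9: ✓ SUBLT  r5←0x31

VAL = 0x99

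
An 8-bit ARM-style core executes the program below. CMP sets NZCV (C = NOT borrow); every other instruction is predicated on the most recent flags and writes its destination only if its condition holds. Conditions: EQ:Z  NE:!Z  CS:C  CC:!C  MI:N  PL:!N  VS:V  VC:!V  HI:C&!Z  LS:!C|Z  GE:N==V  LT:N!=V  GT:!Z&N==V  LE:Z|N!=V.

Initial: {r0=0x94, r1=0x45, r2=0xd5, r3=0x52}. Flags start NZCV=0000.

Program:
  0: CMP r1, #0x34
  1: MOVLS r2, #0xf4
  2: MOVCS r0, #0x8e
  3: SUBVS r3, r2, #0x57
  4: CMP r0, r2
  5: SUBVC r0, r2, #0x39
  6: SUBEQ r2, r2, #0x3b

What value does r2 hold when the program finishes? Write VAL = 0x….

[0] flags=0010 → (cmp)
[1] flags=0010 LS?F → skip
[2] flags=0010 CS?T → r0=0x8e
[3] flags=0010 VS?F → skip
[4] flags=1000 → (cmp)
[5] flags=1000 VC?T → r0=0x9c
[6] flags=1000 EQ?F → skip

VAL = 0xd5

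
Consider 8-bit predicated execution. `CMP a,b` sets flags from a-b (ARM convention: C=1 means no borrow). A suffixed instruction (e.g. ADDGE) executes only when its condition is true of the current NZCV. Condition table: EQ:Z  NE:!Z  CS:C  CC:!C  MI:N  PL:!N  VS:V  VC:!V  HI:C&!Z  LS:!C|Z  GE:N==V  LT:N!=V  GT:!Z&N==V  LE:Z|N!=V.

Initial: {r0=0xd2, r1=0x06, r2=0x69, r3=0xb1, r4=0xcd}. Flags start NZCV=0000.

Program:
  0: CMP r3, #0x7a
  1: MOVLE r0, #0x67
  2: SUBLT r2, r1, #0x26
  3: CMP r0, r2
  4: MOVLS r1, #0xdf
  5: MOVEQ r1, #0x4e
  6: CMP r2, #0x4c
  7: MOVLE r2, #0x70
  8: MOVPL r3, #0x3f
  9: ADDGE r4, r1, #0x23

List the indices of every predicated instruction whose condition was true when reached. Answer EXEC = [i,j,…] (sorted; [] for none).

[0] flags=0011 → (cmp)
[1] flags=0011 LE?T → r0=0x67
[2] flags=0011 LT?T → r2=0xe0
[3] flags=1001 → (cmp)
[4] flags=1001 LS?T → r1=0xdf
[5] flags=1001 EQ?F → skip
[6] flags=1010 → (cmp)
[7] flags=1010 LE?T → r2=0x70
[8] flags=1010 PL?F → skip
[9] flags=1010 GE?F → skip

EXEC = [1,2,4,7]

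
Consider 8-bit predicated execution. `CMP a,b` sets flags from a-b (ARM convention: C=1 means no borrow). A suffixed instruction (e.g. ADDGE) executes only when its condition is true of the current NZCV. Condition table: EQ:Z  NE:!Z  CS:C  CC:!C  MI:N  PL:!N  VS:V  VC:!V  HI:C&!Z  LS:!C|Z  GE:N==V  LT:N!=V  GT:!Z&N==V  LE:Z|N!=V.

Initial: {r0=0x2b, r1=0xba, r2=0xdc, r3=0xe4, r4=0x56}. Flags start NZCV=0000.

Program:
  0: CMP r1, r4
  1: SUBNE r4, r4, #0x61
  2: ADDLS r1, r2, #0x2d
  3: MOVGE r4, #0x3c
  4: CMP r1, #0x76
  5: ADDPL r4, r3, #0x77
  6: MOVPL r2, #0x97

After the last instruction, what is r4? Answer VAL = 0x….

0: ✓ CMP  NZCV=0011
1: ✓ SUBNE  r4←0xf5
2: · ADDLS
3: · MOVGE
4: ✓ CMP  NZCV=0011
5: ✓ ADDPL  r4←0x5b
6: ✓ MOVPL  r2←0x97

VAL = 0x5b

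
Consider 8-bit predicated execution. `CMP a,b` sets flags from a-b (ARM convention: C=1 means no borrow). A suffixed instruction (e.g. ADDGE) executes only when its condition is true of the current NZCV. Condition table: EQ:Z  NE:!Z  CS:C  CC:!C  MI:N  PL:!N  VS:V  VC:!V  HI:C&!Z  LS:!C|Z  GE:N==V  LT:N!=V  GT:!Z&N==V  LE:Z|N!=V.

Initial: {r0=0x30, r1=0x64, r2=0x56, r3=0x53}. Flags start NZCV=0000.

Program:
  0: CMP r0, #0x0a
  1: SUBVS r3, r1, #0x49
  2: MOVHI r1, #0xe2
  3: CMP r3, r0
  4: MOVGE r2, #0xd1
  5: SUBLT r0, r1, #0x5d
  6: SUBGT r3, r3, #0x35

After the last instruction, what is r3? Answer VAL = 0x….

0: ✓ CMP  NZCV=0010
1: · SUBVS
2: ✓ MOVHI  r1←0xe2
3: ✓ CMP  NZCV=0010
4: ✓ MOVGE  r2←0xd1
5: · SUBLT
6: ✓ SUBGT  r3←0x1e

VAL = 0x1e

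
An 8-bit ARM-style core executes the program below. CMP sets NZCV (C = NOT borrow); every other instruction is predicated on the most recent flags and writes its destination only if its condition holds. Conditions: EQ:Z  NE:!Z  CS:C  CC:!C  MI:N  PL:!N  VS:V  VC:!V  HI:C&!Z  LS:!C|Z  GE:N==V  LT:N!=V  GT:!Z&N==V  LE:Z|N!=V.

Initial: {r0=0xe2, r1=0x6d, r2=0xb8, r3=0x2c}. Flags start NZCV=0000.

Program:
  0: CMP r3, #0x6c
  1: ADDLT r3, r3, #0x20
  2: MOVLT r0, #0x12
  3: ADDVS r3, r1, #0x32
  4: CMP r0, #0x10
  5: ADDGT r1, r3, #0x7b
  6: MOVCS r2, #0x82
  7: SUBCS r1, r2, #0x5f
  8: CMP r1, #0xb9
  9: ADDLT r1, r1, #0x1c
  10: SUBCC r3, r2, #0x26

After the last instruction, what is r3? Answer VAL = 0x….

VAL = 0x5c

[0] flags=1000 → (cmp)
[1] flags=1000 LT?T → r3=0x4c
[2] flags=1000 LT?T → r0=0x12
[3] flags=1000 VS?F → skip
[4] flags=0010 → (cmp)
[5] flags=0010 GT?T → r1=0xc7
[6] flags=0010 CS?T → r2=0x82
[7] flags=0010 CS?T → r1=0x23
[8] flags=0000 → (cmp)
[9] flags=0000 LT?F → skip
[10] flags=0000 CC?T → r3=0x5c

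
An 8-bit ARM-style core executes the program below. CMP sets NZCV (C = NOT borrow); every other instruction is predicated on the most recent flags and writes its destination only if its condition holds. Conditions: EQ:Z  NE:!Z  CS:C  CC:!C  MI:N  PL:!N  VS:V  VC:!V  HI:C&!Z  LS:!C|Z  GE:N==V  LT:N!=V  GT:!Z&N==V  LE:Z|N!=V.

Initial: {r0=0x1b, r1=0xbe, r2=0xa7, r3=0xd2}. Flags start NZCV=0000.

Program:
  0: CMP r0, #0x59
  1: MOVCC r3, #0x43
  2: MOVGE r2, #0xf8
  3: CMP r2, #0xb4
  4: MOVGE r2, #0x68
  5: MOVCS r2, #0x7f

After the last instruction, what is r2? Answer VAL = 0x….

0: ✓ CMP  NZCV=1000
1: ✓ MOVCC  r3←0x43
2: · MOVGE
3: ✓ CMP  NZCV=1000
4: · MOVGE
5: · MOVCS

VAL = 0xa7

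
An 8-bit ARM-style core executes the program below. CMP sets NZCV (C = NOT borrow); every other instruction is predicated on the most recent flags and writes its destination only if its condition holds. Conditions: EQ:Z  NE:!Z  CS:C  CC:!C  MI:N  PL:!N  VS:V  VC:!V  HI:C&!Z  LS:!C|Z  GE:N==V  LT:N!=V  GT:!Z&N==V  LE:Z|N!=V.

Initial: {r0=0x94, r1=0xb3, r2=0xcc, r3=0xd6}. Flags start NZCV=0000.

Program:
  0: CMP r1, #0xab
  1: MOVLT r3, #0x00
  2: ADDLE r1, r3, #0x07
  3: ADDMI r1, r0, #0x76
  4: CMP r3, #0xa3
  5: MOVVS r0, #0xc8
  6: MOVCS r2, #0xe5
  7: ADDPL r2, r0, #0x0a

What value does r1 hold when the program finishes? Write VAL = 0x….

[0] flags=0010 → (cmp)
[1] flags=0010 LT?F → skip
[2] flags=0010 LE?F → skip
[3] flags=0010 MI?F → skip
[4] flags=0010 → (cmp)
[5] flags=0010 VS?F → skip
[6] flags=0010 CS?T → r2=0xe5
[7] flags=0010 PL?T → r2=0x9e

VAL = 0xb3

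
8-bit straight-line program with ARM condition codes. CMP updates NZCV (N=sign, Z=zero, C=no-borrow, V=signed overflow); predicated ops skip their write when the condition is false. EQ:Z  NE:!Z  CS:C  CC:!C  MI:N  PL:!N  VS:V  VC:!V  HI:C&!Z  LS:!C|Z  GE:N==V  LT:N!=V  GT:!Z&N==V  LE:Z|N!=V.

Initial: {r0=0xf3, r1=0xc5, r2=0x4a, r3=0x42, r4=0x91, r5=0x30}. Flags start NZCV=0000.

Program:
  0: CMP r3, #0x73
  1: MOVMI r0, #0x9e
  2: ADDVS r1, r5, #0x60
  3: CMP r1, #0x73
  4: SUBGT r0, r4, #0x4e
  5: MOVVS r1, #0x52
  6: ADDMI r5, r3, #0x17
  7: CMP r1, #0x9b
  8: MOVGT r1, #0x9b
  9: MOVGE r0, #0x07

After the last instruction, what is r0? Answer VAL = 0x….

[0] flags=1000 → (cmp)
[1] flags=1000 MI?T → r0=0x9e
[2] flags=1000 VS?F → skip
[3] flags=0011 → (cmp)
[4] flags=0011 GT?F → skip
[5] flags=0011 VS?T → r1=0x52
[6] flags=0011 MI?F → skip
[7] flags=1001 → (cmp)
[8] flags=1001 GT?T → r1=0x9b
[9] flags=1001 GE?T → r0=0x07

VAL = 0x07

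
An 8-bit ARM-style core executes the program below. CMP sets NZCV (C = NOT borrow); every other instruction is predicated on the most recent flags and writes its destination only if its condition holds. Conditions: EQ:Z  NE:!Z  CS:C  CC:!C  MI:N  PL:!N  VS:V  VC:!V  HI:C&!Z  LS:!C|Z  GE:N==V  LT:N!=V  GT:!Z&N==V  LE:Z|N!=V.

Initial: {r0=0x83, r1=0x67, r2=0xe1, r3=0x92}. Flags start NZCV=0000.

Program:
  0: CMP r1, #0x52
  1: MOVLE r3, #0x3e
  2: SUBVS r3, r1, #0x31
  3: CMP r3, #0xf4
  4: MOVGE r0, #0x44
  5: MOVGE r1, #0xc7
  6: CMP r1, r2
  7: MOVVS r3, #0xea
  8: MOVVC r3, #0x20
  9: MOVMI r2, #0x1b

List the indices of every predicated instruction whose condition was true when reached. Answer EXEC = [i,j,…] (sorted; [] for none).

EXEC = [7,9]

[0] flags=0010 → (cmp)
[1] flags=0010 LE?F → skip
[2] flags=0010 VS?F → skip
[3] flags=1000 → (cmp)
[4] flags=1000 GE?F → skip
[5] flags=1000 GE?F → skip
[6] flags=1001 → (cmp)
[7] flags=1001 VS?T → r3=0xea
[8] flags=1001 VC?F → skip
[9] flags=1001 MI?T → r2=0x1b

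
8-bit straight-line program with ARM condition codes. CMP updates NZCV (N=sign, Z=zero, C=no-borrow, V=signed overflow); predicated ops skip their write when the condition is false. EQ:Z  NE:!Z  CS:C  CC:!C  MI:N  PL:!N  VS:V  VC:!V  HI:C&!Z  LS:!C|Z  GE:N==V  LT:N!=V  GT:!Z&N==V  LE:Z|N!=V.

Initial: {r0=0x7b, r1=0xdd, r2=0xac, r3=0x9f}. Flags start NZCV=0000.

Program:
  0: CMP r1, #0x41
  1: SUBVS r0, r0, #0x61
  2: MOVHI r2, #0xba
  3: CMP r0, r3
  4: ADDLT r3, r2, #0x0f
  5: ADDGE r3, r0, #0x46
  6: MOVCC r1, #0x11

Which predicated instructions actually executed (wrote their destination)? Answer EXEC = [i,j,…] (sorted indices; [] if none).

EXEC = [2,5,6]

[0] flags=1010 → (cmp)
[1] flags=1010 VS?F → skip
[2] flags=1010 HI?T → r2=0xba
[3] flags=1001 → (cmp)
[4] flags=1001 LT?F → skip
[5] flags=1001 GE?T → r3=0xc1
[6] flags=1001 CC?T → r1=0x11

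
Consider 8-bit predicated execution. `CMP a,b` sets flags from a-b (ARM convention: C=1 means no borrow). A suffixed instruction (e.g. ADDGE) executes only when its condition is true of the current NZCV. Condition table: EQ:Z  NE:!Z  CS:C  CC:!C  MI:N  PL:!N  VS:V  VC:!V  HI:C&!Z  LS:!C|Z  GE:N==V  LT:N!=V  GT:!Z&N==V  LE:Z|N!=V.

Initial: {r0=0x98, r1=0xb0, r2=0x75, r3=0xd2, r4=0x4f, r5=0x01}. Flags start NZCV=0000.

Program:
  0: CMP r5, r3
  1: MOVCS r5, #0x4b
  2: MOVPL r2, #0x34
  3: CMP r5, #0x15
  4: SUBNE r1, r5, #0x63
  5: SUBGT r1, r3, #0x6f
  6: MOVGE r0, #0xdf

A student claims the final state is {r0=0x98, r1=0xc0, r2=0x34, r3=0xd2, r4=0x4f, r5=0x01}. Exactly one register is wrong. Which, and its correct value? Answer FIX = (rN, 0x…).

0: ✓ CMP  NZCV=0000
1: · MOVCS
2: ✓ MOVPL  r2←0x34
3: ✓ CMP  NZCV=1000
4: ✓ SUBNE  r1←0x9e
5: · SUBGT
6: · MOVGE

FIX = (r1, 0x9e)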